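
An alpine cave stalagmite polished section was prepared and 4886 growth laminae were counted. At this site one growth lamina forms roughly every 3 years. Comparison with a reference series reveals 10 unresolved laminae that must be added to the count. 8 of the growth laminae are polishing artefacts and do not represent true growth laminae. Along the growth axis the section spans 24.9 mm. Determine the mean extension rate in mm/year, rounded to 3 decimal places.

Adjusted count: 4886 − 8 + 10 = 4888 growth laminae.
4888 growth laminae at 3 years each span 4888 × 3 = 14664 years.
Mean rate = 24.9 mm / 14664 years ≈ 0.002 mm/year.

0.002 mm/year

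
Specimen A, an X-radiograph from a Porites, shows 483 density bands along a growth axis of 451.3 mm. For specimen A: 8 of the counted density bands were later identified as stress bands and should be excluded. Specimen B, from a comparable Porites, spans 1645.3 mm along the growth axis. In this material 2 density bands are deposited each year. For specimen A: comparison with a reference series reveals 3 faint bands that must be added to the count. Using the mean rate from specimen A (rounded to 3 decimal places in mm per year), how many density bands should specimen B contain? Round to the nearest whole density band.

1743 density bands

Specimen A: after corrections the count is 483 − 8 + 3 = 478 density bands.
Specimen A: 478 density bands at 2 per year is 478 / 2 = 239 years.
A: 451.3 mm over 239 years gives 451.3 / 239 ≈ 1.888 mm/year.
For B, 1645.3 / 1.888 = 871.45 years; at 2 density bands per year that is 871.45 × 2 ≈ 1743 density bands.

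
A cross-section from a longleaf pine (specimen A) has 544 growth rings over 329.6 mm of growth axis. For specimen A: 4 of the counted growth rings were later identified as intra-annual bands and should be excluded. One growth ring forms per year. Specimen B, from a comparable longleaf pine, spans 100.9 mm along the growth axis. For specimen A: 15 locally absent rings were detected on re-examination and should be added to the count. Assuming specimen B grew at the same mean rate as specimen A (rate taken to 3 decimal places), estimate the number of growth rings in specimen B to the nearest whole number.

Specimen A: adjusted count: 544 − 4 + 15 = 555 growth rings.
A: Extension rate ≈ 329.6 / 555 = 0.594 mm per year.
Specimen B: 100.9 mm / 0.594 mm per year = 169.87 years ≈ 170 growth rings.

170 growth rings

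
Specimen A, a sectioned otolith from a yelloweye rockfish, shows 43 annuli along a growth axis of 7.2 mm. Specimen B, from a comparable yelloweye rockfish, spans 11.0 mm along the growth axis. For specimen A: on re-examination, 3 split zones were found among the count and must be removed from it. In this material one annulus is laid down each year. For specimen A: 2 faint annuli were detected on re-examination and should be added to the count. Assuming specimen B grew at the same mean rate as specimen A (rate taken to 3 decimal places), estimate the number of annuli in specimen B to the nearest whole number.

Specimen A: after corrections the count is 43 − 3 + 2 = 42 annuli.
A: Mean rate = 7.2 mm / 42 years ≈ 0.171 mm/yr.
For B, 11.0 / 0.171 = 64.33 years ≈ 64 annuli.

64 annuli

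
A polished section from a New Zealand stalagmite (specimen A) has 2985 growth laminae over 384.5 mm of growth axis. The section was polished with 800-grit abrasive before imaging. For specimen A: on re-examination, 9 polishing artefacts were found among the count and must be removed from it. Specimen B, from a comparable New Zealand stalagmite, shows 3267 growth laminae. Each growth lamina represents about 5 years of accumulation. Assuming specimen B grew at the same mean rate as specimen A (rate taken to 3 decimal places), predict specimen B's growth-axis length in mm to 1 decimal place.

424.7 mm

Specimen A: after corrections the count is 2985 − 9 = 2976 growth laminae.
Specimen A: multiplying by 5 years per growth lamina: 2976 × 5 = 14880 years.
A: Mean rate = 384.5 mm / 14880 years ≈ 0.026 mm/year.
Specimen B: multiplying by 5 years per growth lamina: 3267 × 5 = 16335 years. Length of B = 0.026 × 16335 = 424.7 mm.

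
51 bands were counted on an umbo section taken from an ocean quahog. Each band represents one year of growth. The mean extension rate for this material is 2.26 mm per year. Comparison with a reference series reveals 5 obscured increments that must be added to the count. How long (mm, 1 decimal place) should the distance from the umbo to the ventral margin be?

126.6 mm

Correcting the raw count gives 51 + 5 = 56 true bands.
Predicted length = 2.26 mm/year × 56 years = 126.6 mm.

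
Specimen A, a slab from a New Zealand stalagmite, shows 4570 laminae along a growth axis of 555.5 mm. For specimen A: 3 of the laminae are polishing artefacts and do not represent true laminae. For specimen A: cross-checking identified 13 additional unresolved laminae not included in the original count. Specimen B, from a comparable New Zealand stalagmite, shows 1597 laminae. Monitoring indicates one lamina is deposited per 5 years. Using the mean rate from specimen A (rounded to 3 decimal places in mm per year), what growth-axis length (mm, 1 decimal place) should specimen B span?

Specimen A: after corrections the count is 4570 − 3 + 13 = 4580 laminae.
Specimen A: at 5 years per lamina, 4580 × 5 = 22900 years.
A: 555.5 mm over 22900 years gives 555.5 / 22900 ≈ 0.024 mm per year.
Specimen B: multiplying by 5 years per lamina: 1597 × 5 = 7985 years. For B, 0.024 mm/year × 7985 years = 191.6 mm.

191.6 mm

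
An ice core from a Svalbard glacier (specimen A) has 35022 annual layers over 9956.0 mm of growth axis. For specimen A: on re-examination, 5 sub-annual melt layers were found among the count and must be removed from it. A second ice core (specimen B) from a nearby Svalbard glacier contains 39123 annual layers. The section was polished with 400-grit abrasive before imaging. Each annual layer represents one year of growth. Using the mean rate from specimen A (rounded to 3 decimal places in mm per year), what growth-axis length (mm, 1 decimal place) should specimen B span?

11110.9 mm

Specimen A: correcting the raw count gives 35022 − 5 = 35017 true annual layers.
A: Mean rate = 9956.0 mm / 35017 years ≈ 0.284 mm per year.
B's length ≈ 0.284 × 39123 = 11110.9 mm.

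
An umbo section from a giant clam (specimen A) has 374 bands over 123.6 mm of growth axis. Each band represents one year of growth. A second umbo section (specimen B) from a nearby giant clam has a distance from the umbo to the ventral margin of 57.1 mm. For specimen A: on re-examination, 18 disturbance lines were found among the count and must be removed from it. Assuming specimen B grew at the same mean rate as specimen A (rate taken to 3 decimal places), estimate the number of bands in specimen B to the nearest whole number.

165 bands

Specimen A: adjusted count: 374 − 18 = 356 bands.
A: Extension rate ≈ 123.6 / 356 = 0.347 mm per year.
Specimen B: 57.1 mm / 0.347 mm per year = 164.55 years ≈ 165 bands.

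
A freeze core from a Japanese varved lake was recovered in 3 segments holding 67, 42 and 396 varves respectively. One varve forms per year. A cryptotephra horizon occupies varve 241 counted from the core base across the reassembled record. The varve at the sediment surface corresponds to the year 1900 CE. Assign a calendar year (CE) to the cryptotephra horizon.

1636 CE

Total varves = 67 + 42 + 396 = 505.
The cryptotephra horizon sits at varve 241 from the core base, so 505 − 241 = 264 varves formed after it.
The varve at the sediment surface is 1900 CE, so the cryptotephra horizon dates to 1900 − 264 = 1636 CE.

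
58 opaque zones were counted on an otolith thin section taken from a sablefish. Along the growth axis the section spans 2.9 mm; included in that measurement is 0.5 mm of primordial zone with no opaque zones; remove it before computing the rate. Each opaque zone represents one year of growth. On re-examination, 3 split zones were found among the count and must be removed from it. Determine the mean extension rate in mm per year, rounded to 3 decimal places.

0.044 mm per year

True opaque zone count = 58 − 3 = 55.
The growth record spans 2.9 − 0.5 = 2.4 mm.
Extension rate ≈ 2.4 / 55 = 0.044 mm per year.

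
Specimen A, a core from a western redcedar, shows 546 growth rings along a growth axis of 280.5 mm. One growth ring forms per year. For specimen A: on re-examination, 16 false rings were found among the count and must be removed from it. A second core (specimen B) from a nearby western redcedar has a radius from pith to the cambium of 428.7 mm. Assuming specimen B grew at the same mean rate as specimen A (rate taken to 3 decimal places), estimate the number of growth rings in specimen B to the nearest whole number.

810 growth rings

Specimen A: true growth ring count = 546 − 16 = 530.
A: Extension rate ≈ 280.5 / 530 = 0.529 mm per year.
B spans 428.7 / 0.529 = 810.40 years ≈ 810 growth rings.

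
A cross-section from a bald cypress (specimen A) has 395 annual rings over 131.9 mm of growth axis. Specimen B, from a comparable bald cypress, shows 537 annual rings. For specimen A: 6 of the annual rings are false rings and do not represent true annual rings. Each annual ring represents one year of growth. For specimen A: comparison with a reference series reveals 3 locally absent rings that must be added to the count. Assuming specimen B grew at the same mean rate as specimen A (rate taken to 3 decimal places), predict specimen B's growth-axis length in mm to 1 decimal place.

Specimen A: adjusted count: 395 − 6 + 3 = 392 annual rings.
A: Extension rate ≈ 131.9 / 392 = 0.336 mm/year.
B's length ≈ 0.336 × 537 = 180.4 mm.

180.4 mm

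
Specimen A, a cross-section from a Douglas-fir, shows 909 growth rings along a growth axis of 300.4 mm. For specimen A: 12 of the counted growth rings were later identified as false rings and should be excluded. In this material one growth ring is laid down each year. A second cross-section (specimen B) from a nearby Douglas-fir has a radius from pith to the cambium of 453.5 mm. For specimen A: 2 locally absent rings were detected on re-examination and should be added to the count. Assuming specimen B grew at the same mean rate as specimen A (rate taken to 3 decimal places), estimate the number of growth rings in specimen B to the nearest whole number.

1358 growth rings

Specimen A: adjusted count: 909 − 12 + 2 = 899 growth rings.
A: Extension rate ≈ 300.4 / 899 = 0.334 mm per year.
For B, 453.5 / 0.334 = 1357.78 years ≈ 1358 growth rings.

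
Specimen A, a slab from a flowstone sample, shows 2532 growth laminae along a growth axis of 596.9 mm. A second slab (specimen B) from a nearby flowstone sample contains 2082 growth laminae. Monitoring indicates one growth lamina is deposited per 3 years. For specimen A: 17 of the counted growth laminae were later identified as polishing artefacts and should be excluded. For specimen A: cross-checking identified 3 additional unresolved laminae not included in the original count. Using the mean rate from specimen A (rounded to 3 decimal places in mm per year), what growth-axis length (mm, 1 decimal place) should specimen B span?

Specimen A: true growth lamina count = 2532 − 17 + 3 = 2518.
Specimen A: at 3 years per growth lamina, 2518 × 3 = 7554 years.
A: Extension rate ≈ 596.9 / 7554 = 0.079 mm per year.
Specimen B: 2082 growth laminae at 3 years each span 2082 × 3 = 6246 years. Length of B = 0.079 × 6246 = 493.4 mm.

493.4 mm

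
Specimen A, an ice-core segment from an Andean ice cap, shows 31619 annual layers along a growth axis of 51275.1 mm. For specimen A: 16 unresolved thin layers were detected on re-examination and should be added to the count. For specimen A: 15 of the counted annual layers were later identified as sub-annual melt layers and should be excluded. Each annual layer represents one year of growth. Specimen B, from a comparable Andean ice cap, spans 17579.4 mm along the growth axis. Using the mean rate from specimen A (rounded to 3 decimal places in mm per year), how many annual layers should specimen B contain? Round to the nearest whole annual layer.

Specimen A: correcting the raw count gives 31619 − 15 + 16 = 31620 true annual layers.
A: 51275.1 mm over 31620 years gives 51275.1 / 31620 ≈ 1.622 mm/year.
For B, 17579.4 / 1.622 = 10838.10 years ≈ 10838 annual layers.

10838 annual layers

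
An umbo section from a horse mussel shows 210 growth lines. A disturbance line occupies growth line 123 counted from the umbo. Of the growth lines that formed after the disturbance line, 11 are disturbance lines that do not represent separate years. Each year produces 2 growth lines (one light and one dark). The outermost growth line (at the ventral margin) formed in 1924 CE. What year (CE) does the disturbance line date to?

1886 CE

The disturbance line sits at growth line 123 from the umbo, so 210 − 123 = 87 growth lines formed after it.
Removing the 11 false growth lines leaves 87 − 11 = 76 true growth lines beyond the disturbance line.
76 growth lines at 2 per year is 76 / 2 = 38 years.
1924 − 38 = 1886 CE.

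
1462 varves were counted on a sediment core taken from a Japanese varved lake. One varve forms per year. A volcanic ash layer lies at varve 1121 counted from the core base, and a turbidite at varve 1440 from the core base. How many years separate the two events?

1440 − 1121 = 319 varves lie between the two events.
At one varve per year, 319 years elapsed between them.

319 yr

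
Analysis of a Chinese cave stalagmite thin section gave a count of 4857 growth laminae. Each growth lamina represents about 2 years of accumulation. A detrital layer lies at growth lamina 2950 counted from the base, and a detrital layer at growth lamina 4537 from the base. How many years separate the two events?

3174 years

The two markers are separated by 4537 − 2950 = 1587 growth laminae.
At 2 years per growth lamina, 1587 × 2 = 3174 years.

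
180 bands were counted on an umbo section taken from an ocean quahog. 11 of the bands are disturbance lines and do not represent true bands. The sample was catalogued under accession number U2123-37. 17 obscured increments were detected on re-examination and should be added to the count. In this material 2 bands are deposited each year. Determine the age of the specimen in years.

93 years

After corrections the count is 180 − 11 + 17 = 186 bands.
186 bands at 2 per year is 186 / 2 = 93 years.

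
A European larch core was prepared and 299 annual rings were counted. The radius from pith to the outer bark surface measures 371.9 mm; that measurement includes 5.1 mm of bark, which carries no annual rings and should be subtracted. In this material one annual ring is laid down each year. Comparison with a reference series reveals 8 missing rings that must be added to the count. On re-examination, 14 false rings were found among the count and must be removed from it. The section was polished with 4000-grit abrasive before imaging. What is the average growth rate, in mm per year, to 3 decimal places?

Correcting the raw count gives 299 − 14 + 8 = 293 true annual rings.
Removing the 5.1 mm offcut leaves 371.9 − 5.1 = 366.8 mm.
Extension rate ≈ 366.8 / 293 = 1.252 mm per year.

1.252 mm per year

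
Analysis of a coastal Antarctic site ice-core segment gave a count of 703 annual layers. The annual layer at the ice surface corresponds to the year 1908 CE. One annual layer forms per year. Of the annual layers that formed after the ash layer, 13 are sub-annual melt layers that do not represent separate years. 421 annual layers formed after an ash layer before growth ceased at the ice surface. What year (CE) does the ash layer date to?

There are 421 annual layers younger than the ash layer.
421 − 13 false = 408 true annual layers after the ash layer.
1908 − 408 = 1500 CE.

1500 CE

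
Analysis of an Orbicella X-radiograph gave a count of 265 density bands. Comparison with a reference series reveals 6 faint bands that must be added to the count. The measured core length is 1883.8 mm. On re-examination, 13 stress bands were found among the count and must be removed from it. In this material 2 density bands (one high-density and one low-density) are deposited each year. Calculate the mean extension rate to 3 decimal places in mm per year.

Correcting the raw count gives 265 − 13 + 6 = 258 true density bands.
258 density bands at 2 per year is 258 / 2 = 129 years.
Mean rate = 1883.8 mm / 129 years ≈ 14.603 mm per year.

14.603 mm per year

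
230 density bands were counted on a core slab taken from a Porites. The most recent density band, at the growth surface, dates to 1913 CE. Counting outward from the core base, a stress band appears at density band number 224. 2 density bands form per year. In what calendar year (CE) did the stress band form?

1910 CE

The stress band sits at density band 224 from the core base, so 230 − 224 = 6 density bands formed after it.
With 2 density bands per year, 6 / 2 = 3 years.
1913 − 3 = 1910 CE.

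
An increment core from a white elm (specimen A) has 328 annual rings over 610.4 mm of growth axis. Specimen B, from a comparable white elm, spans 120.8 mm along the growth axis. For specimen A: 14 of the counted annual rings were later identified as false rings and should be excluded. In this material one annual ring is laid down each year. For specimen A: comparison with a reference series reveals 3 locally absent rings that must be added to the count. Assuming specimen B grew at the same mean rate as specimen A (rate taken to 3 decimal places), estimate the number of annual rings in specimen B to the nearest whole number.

Specimen A: true annual ring count = 328 − 14 + 3 = 317.
A: 610.4 mm over 317 years gives 610.4 / 317 ≈ 1.926 mm per year.
Specimen B: 120.8 mm / 1.926 mm per year = 62.72 years ≈ 63 annual rings.

63 annual rings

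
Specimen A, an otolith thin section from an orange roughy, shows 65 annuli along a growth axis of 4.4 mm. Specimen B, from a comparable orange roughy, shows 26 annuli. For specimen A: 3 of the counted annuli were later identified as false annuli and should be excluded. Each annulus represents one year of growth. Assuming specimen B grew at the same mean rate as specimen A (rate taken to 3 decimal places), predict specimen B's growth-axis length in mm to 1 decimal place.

Specimen A: adjusted count: 65 − 3 = 62 annuli.
A: Extension rate ≈ 4.4 / 62 = 0.071 mm/year.
For B, 0.071 mm/year × 26 years = 1.8 mm.

1.8 mm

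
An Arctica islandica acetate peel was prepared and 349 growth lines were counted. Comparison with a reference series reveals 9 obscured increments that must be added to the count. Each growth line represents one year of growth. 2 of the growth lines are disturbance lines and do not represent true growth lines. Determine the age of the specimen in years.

True growth line count = 349 − 2 + 9 = 356.
With a one-to-one growth line periodicity this is 356 years.

356 yr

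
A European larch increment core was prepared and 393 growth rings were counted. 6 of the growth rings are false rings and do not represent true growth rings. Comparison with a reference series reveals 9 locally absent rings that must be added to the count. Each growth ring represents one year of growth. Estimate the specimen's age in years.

Correcting the raw count gives 393 − 6 + 9 = 396 true growth rings.
At one growth ring per year, that is 396 years.

396 yr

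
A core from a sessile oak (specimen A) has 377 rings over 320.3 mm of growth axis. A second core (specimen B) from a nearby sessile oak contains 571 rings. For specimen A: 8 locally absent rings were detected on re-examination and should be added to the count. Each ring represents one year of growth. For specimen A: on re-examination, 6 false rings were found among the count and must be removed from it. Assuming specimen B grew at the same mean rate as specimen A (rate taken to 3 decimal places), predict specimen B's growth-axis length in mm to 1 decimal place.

482.5 mm

Specimen A: after corrections the count is 377 − 6 + 8 = 379 rings.
A: 320.3 mm over 379 years gives 320.3 / 379 ≈ 0.845 mm per year.
Length of B = 0.845 × 571 = 482.5 mm.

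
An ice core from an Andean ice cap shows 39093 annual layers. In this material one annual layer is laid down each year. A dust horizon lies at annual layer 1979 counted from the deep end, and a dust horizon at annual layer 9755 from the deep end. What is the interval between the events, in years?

Separation: 9755 − 1979 = 7776 annual layers.
One annual layer per year makes the interval 7776 years.

7776 years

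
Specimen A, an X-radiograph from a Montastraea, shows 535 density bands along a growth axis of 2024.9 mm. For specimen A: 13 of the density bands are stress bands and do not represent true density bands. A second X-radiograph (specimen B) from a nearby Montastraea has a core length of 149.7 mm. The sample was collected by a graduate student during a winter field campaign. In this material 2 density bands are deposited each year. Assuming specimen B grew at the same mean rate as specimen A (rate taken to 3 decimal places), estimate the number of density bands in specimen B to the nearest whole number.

Specimen A: adjusted count: 535 − 13 = 522 density bands.
Specimen A: 522 density bands at 2 per year is 522 / 2 = 261 years.
A: Extension rate ≈ 2024.9 / 261 = 7.758 mm/year.
Specimen B: 149.7 mm / 7.758 mm per year = 19.30 years; at 2 density bands per year that is 19.30 × 2 ≈ 39 density bands.

39 density bands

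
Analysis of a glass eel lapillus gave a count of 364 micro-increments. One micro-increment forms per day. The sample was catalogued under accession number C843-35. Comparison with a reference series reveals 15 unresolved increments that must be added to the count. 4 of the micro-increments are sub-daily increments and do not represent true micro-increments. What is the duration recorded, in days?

Adjusted count: 364 − 4 + 15 = 375 micro-increments.
With a one-to-one micro-increment periodicity this is 375 days.

375 days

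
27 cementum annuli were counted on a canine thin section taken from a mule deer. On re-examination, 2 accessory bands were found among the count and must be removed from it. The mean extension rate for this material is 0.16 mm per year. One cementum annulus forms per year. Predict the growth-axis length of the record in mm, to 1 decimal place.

True cementum annulus count = 27 − 2 = 25.
Predicted length = 0.16 mm/year × 25 years = 4.0 mm.

4.0 mm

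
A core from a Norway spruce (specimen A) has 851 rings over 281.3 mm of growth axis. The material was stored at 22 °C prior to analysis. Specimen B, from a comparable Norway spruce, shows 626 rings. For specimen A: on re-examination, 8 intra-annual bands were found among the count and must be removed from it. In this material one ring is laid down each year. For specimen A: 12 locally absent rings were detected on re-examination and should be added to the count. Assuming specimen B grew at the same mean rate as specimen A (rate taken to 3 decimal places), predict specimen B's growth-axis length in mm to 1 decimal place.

206.0 mm

Specimen A: adjusted count: 851 − 8 + 12 = 855 rings.
A: 281.3 mm over 855 years gives 281.3 / 855 ≈ 0.329 mm/year.
For B, 0.329 mm/year × 626 years = 206.0 mm.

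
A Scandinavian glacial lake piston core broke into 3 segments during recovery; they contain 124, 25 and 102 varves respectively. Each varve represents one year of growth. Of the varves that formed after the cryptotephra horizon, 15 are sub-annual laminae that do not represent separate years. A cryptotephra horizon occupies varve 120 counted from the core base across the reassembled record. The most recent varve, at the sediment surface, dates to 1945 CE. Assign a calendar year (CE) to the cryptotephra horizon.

1829 CE

Total varves = 124 + 25 + 102 = 251.
The cryptotephra horizon sits at varve 120 from the core base, so 251 − 120 = 131 varves formed after it.
131 − 15 false = 116 true varves after the cryptotephra horizon.
The varve at the sediment surface is 1945 CE, so the cryptotephra horizon dates to 1945 − 116 = 1829 CE.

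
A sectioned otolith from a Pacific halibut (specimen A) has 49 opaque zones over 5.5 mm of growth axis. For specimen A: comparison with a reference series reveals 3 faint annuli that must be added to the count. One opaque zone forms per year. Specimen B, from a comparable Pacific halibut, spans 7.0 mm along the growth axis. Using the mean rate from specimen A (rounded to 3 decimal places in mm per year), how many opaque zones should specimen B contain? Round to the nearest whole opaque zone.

66 opaque zones

Specimen A: after corrections the count is 49 + 3 = 52 opaque zones.
A: Extension rate ≈ 5.5 / 52 = 0.106 mm/yr.
B spans 7.0 / 0.106 = 66.04 years ≈ 66 opaque zones.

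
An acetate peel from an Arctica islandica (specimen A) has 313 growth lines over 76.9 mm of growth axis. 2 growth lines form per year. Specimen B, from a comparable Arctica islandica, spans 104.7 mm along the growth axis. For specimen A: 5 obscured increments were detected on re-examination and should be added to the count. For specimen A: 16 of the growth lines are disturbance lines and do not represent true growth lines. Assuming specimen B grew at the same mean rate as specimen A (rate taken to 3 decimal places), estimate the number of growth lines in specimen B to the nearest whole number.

411 growth lines

Specimen A: after corrections the count is 313 − 16 + 5 = 302 growth lines.
Specimen A: 302 growth lines at 2 per year is 302 / 2 = 151 years.
A: Extension rate ≈ 76.9 / 151 = 0.509 mm per year.
B spans 104.7 / 0.509 = 205.70 years; at 2 growth lines per year that is 205.70 × 2 ≈ 411 growth lines.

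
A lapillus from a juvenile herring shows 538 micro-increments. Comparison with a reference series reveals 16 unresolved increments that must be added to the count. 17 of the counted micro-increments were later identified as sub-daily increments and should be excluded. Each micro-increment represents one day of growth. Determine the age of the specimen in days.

After corrections the count is 538 − 17 + 16 = 537 micro-increments.
With a one-to-one micro-increment periodicity this is 537 days.

537 days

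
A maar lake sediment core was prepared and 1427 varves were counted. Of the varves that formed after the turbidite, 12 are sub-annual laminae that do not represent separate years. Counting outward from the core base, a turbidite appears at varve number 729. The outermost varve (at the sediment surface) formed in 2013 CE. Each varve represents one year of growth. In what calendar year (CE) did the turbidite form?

1327 CE

1427 − 729 = 698 varves lie beyond the turbidite toward the sediment surface.
Removing the 12 false varves leaves 698 − 12 = 686 true varves beyond the turbidite.
Counting back 686 years from 2013 CE places the turbidite in 2013 − 686 = 1327 CE.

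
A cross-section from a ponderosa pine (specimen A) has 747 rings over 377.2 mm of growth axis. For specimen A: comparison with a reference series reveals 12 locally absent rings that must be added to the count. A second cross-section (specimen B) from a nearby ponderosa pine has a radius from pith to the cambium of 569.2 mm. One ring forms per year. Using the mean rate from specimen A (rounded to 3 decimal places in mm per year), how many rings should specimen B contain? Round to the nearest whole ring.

1145 rings

Specimen A: after corrections the count is 747 + 12 = 759 rings.
A: 377.2 mm over 759 years gives 377.2 / 759 ≈ 0.497 mm/year.
B spans 569.2 / 0.497 = 1145.27 years ≈ 1145 rings.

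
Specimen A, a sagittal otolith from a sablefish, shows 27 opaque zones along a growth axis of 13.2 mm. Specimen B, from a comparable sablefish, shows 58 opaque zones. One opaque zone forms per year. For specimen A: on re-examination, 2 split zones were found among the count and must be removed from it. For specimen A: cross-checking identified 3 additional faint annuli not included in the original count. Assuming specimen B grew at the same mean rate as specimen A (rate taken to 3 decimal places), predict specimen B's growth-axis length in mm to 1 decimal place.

27.3 mm

Specimen A: correcting the raw count gives 27 − 2 + 3 = 28 true opaque zones.
A: Extension rate ≈ 13.2 / 28 = 0.471 mm/year.
Length of B = 0.471 × 58 = 27.3 mm.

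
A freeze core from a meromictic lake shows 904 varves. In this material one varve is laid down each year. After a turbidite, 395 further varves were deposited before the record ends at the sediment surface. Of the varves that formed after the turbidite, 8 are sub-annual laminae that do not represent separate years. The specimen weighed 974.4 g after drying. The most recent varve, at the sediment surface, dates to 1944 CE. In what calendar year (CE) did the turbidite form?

395 varves post-date the turbidite.
395 − 8 false = 387 true varves after the turbidite.
The varve at the sediment surface is 1944 CE, so the turbidite dates to 1944 − 387 = 1557 CE.

1557 CE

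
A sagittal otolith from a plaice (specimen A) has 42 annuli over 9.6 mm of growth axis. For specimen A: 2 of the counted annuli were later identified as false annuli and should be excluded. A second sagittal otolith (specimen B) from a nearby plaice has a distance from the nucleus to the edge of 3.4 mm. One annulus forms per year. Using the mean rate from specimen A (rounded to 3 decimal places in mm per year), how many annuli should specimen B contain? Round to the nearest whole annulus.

Specimen A: true annulus count = 42 − 2 = 40.
A: Extension rate ≈ 9.6 / 40 = 0.240 mm/year.
Specimen B: 3.4 mm / 0.240 mm per year = 14.17 years ≈ 14 annuli.

14 annuli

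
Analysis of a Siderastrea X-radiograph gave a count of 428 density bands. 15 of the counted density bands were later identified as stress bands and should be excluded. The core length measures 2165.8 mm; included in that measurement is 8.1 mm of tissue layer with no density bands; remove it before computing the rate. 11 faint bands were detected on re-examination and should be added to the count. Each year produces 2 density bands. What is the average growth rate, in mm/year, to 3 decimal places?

Correcting the raw count gives 428 − 15 + 11 = 424 true density bands.
With 2 density bands per year, 424 / 2 = 212 years.
The growth record spans 2165.8 − 8.1 = 2157.7 mm.
2157.7 mm over 212 years gives 2157.7 / 212 ≈ 10.178 mm/year.

10.178 mm/year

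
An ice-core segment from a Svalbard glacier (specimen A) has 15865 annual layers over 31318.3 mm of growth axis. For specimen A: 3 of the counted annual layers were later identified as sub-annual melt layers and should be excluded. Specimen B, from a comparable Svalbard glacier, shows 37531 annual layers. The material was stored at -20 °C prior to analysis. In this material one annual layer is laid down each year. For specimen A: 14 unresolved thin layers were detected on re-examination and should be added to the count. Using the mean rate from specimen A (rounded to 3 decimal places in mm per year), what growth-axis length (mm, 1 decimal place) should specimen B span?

Specimen A: after corrections the count is 15865 − 3 + 14 = 15876 annual layers.
A: Mean rate = 31318.3 mm / 15876 years ≈ 1.973 mm per year.
B's length ≈ 1.973 × 37531 = 74048.7 mm.

74048.7 mm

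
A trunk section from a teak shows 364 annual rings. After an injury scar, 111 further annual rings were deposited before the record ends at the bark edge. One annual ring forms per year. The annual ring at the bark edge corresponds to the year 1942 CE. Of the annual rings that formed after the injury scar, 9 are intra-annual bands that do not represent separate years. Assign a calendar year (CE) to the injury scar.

There are 111 annual rings younger than the injury scar.
Removing the 9 false annual rings leaves 111 − 9 = 102 true annual rings beyond the injury scar.
Counting back 102 years from 1942 CE places the injury scar in 1942 − 102 = 1840 CE.

1840 CE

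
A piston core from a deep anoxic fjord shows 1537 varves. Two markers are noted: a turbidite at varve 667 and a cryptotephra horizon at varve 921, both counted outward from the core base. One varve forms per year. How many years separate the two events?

The two markers are separated by 921 − 667 = 254 varves.
That is 254 years at one varve per year.

254 years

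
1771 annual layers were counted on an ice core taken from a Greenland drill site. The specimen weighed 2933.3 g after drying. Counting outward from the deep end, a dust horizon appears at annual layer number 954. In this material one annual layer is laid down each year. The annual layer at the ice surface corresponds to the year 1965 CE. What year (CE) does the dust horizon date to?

1148 CE

1771 − 954 = 817 annual layers lie beyond the dust horizon toward the ice surface.
Counting back 817 years from 1965 CE places the dust horizon in 1965 − 817 = 1148 CE.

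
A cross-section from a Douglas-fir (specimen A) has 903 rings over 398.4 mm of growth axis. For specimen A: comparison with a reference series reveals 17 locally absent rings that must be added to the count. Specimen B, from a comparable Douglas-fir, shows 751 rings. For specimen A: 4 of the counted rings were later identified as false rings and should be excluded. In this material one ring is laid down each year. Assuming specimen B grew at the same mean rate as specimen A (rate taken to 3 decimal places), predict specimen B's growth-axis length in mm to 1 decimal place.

Specimen A: true ring count = 903 − 4 + 17 = 916.
A: Mean rate = 398.4 mm / 916 years ≈ 0.435 mm/yr.
For B, 0.435 mm/year × 751 years = 326.7 mm.

326.7 mm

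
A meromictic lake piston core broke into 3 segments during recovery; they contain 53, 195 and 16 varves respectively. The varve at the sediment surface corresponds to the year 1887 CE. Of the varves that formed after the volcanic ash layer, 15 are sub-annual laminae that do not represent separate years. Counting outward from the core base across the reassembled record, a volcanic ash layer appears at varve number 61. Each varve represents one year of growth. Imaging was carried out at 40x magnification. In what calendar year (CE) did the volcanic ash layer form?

1699 CE

Total varves = 53 + 195 + 16 = 264.
The volcanic ash layer sits at varve 61 from the core base, so 264 − 61 = 203 varves formed after it.
Excluding 15 false varves: 203 − 15 = 188.
1887 − 188 = 1699 CE.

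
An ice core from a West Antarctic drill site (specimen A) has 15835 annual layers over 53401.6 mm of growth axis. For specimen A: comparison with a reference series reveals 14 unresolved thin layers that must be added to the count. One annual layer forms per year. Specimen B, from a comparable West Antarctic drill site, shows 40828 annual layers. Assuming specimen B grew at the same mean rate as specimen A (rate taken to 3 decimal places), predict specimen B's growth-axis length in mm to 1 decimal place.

Specimen A: correcting the raw count gives 15835 + 14 = 15849 true annual layers.
A: Mean rate = 53401.6 mm / 15849 years ≈ 3.369 mm per year.
B's length ≈ 3.369 × 40828 = 137549.5 mm.

137549.5 mm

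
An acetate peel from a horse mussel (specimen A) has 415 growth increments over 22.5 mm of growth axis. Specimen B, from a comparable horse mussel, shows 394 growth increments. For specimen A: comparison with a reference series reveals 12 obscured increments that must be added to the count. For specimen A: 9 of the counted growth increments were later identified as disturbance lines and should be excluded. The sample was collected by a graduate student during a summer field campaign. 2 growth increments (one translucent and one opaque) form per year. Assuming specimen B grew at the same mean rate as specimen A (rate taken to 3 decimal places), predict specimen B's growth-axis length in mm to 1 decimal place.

21.3 mm

Specimen A: adjusted count: 415 − 9 + 12 = 418 growth increments.
Specimen A: dividing by 2 growth increments per year: 418 / 2 = 209 years.
A: 22.5 mm over 209 years gives 22.5 / 209 ≈ 0.108 mm/yr.
Specimen B: with 2 growth increments per year, 394 / 2 = 197 years. Length of B = 0.108 × 197 = 21.3 mm.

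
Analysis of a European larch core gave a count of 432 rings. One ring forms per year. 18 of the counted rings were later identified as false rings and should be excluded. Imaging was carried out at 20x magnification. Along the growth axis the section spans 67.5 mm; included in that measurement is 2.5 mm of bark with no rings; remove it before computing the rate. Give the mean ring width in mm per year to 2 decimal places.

0.16 mm per year

After corrections the count is 432 − 18 = 414 rings.
The growth record spans 67.5 − 2.5 = 65.0 mm.
Mean rate = 65.0 mm / 414 years ≈ 0.16 mm per year.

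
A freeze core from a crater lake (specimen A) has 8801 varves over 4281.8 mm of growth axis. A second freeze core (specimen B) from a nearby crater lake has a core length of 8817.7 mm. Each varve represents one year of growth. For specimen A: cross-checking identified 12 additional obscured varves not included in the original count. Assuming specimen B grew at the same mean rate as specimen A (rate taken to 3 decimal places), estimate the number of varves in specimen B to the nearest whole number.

18143 varves

Specimen A: correcting the raw count gives 8801 + 12 = 8813 true varves.
A: 4281.8 mm over 8813 years gives 4281.8 / 8813 ≈ 0.486 mm/year.
For B, 8817.7 / 0.486 = 18143.42 years ≈ 18143 varves.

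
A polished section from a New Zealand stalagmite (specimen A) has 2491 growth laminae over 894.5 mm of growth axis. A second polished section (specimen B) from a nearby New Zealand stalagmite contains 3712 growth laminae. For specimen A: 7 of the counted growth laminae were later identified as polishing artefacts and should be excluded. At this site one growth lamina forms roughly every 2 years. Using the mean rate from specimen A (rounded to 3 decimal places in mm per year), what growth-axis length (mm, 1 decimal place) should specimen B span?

1336.3 mm

Specimen A: correcting the raw count gives 2491 − 7 = 2484 true growth laminae.
Specimen A: multiplying by 2 years per growth lamina: 2484 × 2 = 4968 years.
A: Extension rate ≈ 894.5 / 4968 = 0.180 mm/year.
Specimen B: at 2 years per growth lamina, 3712 × 2 = 7424 years. B's length ≈ 0.180 × 7424 = 1336.3 mm.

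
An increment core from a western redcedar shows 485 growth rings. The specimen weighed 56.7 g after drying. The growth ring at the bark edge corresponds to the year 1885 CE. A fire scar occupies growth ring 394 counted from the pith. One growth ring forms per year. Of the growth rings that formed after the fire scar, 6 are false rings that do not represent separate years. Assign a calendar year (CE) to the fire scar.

1800 CE

The fire scar sits at growth ring 394 from the pith, so 485 − 394 = 91 growth rings formed after it.
Removing the 6 false growth rings leaves 91 − 6 = 85 true growth rings beyond the fire scar.
The growth ring at the bark edge is 1885 CE, so the fire scar dates to 1885 − 85 = 1800 CE.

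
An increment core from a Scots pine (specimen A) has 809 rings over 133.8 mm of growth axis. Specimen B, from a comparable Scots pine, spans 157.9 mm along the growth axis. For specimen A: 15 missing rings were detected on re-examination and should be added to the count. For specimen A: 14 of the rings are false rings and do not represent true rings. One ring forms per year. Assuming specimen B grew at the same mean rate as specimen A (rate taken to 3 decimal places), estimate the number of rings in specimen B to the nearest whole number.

957 rings

Specimen A: adjusted count: 809 − 14 + 15 = 810 rings.
A: Extension rate ≈ 133.8 / 810 = 0.165 mm/year.
B spans 157.9 / 0.165 = 956.97 years ≈ 957 rings.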